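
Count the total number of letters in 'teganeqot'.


Spell out 'teganeqot' and number each letter: t(1), e(2), g(3), a(4), n(5), e(6), q(7), o(8), t(9). Total: 9 letters.

9


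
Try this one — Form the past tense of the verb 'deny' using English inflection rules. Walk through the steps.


Apply rule: Change -y to -ied. 'deny' becomes 'denied'.

denied


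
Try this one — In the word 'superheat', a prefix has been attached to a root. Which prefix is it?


The word 'superheat' = 'super' (prefix) + 'heat' (root). The prefix is 'super'.

super


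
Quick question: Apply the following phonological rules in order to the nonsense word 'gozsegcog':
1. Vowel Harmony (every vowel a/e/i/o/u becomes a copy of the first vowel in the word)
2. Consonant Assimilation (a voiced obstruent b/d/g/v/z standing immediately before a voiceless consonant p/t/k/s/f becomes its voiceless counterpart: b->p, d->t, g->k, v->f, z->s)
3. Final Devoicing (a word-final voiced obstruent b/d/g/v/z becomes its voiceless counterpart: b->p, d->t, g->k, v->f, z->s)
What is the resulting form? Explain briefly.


Starting form: 'gozsegcog'
Rule 1: Vowel Harmony: all vowels become 'o' (matching first vowel). 'gozsegcog' -> 'gozsogcog'
Rule 2: Consonant Assimilation: voiced obstruent before voiceless consonant becomes voiceless ('zs' -> 'ss'). 'gozsogcog' -> 'gossogcog'
Rule 3: Final Devoicing: word-final voiced obstruent 'g' becomes voiceless 'k'. 'gossogcog' -> 'gossogcok'
Final form: 'gossogcok'

gossogcok


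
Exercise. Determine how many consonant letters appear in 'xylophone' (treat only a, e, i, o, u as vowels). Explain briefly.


Consonants in 'xylophone': x, y, l, p, h, n = 6 consonants.

6


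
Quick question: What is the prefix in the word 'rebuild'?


The word 'rebuild' = 're' (prefix) + 'build' (root). The prefix is 're'.

re


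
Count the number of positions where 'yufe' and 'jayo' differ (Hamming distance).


Alignment:
Position 1: 'y' vs 'j' = DIFFER
Position 2: 'u' vs 'a' = DIFFER
Position 3: 'f' vs 'y' = DIFFER
Position 4: 'e' vs 'o' = DIFFER
Total differences: 4

4


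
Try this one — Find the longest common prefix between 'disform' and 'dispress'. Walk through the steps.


Compare from the start: 3 characters match: 'dis'. Mismatch at position 4: 'f' vs 'p'.

dis


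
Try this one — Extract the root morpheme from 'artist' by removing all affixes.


Remove suffix '-ist' from 'artist' to get root 'art'.

art


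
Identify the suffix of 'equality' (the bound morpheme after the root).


The word 'equality' = 'equal' (root) + '-ity' (suffix). The suffix is '-ity'.

ity


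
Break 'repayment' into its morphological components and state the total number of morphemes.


Step 1: Identify prefix: 're' (meaning: again)
Step 2: Identify root: 'pay'
Step 3: Identify suffix(es): 'ment'
Decomposition: re- (prefix: again) + pay (root) + -ment (suffix: action/result)
Total morphemes: 3

3 morphemes (re- (prefix: again) + pay (root) + -ment (suffix: action/result))


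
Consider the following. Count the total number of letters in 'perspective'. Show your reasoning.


Spell out 'perspective' and number each letter: p(1), e(2), r(3), s(4), p(5), e(6), c(7), t(8), i(9), v(10), e(11). Total: 11 letters.

11


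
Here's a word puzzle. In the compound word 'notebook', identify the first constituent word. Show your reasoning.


Split 'notebook' into 'note' + 'book'. The first part is 'note'.

note


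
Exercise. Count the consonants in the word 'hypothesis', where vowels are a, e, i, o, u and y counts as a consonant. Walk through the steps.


Consonants in 'hypothesis': h, y, p, t, h, s, s = 7 consonants.

7


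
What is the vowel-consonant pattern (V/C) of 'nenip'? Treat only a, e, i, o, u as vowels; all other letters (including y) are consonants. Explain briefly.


Letter mapping: n = C, e = V, n = C, i = V, p = C.

CVCVC


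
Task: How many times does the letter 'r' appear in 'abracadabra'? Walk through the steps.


Letter 'r' in 'abracadabra': found at position(s) 3, 10 = 2 occurrence(s).

2


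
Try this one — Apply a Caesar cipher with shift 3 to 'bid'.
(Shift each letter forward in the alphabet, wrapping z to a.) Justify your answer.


Shift each letter by 3: b -> e, i -> l, d -> g. Result: 'elg'.

elg


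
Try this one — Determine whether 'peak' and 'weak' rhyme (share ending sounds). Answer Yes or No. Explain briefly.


Rime (stressed vowel + following sounds) of 'peak': -eak = /iːk/
Rime of 'weak': -eak = /iːk/
/iːk/ and /iːk/ are the same ending sound, so the words rhyme.

Yes


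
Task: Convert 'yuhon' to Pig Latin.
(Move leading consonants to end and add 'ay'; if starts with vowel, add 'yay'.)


'yuhon': move consonant cluster 'y' to end and add 'ay': 'uhonyay'.

uhonyay


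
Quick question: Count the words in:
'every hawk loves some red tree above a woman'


Split into words: every | hawk | loves | some | red | tree | above | a | woman = 9 words.

9


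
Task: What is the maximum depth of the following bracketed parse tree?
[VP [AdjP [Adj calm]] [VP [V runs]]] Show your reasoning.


Count bracket nesting levels:
'[' at pos 0: depth = 1
'[' at pos 4: depth = 2
'[' at pos 10: depth = 3
'[' at pos 22: depth = 2
'[' at pos 26: depth = 3
Maximum depth reached: 3

3


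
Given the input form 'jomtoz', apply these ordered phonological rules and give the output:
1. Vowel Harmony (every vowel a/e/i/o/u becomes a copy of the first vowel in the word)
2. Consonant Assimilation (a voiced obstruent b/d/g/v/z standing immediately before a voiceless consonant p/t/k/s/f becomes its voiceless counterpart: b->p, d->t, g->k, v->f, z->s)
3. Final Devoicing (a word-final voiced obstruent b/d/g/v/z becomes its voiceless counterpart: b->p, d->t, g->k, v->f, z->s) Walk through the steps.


Starting form: 'jomtoz'
Rule 1: Vowel Harmony: all vowels already match. No change.
Rule 2: Consonant Assimilation: no voiced obstruent (b/d/g/v/z) stands immediately before a voiceless consonant (p/t/k/s/f). No change.
Rule 3: Final Devoicing: word-final voiced obstruent 'z' becomes voiceless 's'. 'jomtoz' -> 'jomtos'
Final form: 'jomtos'

jomtos


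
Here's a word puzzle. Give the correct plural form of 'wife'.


Apply rule: Change -fe to -ves. 'wife' becomes 'wives'.

wives


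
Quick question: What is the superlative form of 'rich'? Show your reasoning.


Apply superlative formation (add -est): 'rich' -> 'richest'.

richest


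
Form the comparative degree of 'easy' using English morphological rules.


Apply comparative formation (consonant + y: change y to i, add -er): 'easy' -> 'easier'.

easier


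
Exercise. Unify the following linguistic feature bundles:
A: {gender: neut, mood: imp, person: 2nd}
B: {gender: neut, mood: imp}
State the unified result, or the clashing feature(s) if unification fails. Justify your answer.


Compare features:
gender: A=neut vs B=neut -> unified: neut
mood: A=imp vs B=imp -> unified: imp
person: A=2nd vs B=_ -> unified: 2nd
No clashes found.

Unified: {gender: neut, mood: imp, person: 2nd}


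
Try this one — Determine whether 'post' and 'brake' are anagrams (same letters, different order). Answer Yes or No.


Sorted letters of 'post': 'opst'
Sorted letters of 'brake': 'abekr'
They do not match.

No


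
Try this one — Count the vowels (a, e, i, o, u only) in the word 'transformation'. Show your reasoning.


Vowels in 'transformation': a, o, a, i, o = 5 vowels.

5


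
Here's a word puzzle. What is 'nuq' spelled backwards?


Reverse 'nuq' character by character: 'qun'.

qun


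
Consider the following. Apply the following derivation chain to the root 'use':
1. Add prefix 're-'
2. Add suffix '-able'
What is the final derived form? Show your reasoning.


Step 1: Add prefix 're-' to 'use' = 'reuse'
Step 2: Add suffix '-able' to 'reuse' = 'reusable'

reusable


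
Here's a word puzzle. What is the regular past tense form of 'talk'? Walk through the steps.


Apply rule: Add -ed. 'talk' becomes 'talked'.

talked


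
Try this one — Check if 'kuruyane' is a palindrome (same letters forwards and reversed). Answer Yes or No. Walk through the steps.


Forward: 'kuruyane'
Reversed: 'enayuruk'
They differ.

No


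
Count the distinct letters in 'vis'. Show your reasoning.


Unique letters in 'vis': {i, s, v} = 3 distinct letters.

3


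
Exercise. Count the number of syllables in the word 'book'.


Break 'book' into syllables: book -> book = 1 syllable

1 syllable


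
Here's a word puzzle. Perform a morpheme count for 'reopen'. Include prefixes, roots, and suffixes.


Decomposition: re- (prefix) + open (root) = 2 morpheme(s)

2 morphemes


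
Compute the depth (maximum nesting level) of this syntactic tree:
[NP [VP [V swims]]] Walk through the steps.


Count bracket nesting levels:
'[' at pos 0: depth = 1
'[' at pos 4: depth = 2
'[' at pos 8: depth = 3
Maximum depth reached: 3

3


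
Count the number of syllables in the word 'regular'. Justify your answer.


Break 'regular' into syllables: reg-u-lar -> reg | u | lar = 3 syllables

3 syllables


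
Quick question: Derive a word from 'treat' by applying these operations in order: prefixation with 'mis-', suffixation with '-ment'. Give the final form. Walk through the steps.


Step 1: Add prefix 'mis-' to 'treat' = 'mistreat'
Step 2: Add suffix '-ment' to 'mistreat' = 'mistreatment'

mistreatment


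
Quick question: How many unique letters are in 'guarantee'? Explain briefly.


Unique letters in 'guarantee': {a, e, g, n, r, t, u} = 7 distinct letters.

7


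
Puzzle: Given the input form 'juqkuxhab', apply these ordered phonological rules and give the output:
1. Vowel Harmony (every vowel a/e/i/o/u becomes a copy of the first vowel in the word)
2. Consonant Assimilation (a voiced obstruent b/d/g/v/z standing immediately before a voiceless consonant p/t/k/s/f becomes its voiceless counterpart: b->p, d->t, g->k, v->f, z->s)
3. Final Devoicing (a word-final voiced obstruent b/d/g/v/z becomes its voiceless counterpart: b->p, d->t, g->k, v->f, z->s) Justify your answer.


Starting form: 'juqkuxhab'
Rule 1: Vowel Harmony: all vowels become 'u' (matching first vowel). 'juqkuxhab' -> 'juqkuxhub'
Rule 2: Consonant Assimilation: no voiced obstruent (b/d/g/v/z) stands immediately before a voiceless consonant (p/t/k/s/f). No change.
Rule 3: Final Devoicing: word-final voiced obstruent 'b' becomes voiceless 'p'. 'juqkuxhub' -> 'juqkuxhup'
Final form: 'juqkuxhup'

juqkuxhup


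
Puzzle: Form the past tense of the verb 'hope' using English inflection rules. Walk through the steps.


Apply rule: Add -d (word ends in -e). 'hope' becomes 'hoped'.

hoped


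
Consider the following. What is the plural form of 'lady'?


Apply rule: Change -y to -ies (consonant + y). 'lady' becomes 'ladies'.

ladies


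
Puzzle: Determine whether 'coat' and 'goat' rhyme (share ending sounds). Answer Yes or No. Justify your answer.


Rime (stressed vowel + following sounds) of 'coat': -oat = /oʊt/
Rime of 'goat': -oat = /oʊt/
/oʊt/ and /oʊt/ are the same ending sound, so the words rhyme.

Yes


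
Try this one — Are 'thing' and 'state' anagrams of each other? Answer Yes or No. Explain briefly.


Sorted letters of 'thing': 'ghint'
Sorted letters of 'state': 'aestt'
They do not match.

No


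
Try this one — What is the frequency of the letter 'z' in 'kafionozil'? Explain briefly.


Letter 'z' in 'kafionozil': found at position(s) 8 = 1 occurrence(s).

1


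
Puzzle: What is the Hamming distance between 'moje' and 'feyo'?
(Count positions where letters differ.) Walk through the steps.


Alignment:
Position 1: 'm' vs 'f' = DIFFER
Position 2: 'o' vs 'e' = DIFFER
Position 3: 'j' vs 'y' = DIFFER
Position 4: 'e' vs 'o' = DIFFER
Total differences: 4

4


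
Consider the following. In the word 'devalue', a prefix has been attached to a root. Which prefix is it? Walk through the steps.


The word 'devalue' = 'de' (prefix) + 'value' (root). The prefix is 'de'.

de


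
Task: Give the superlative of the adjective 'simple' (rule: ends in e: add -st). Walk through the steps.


Apply superlative formation (ends in e: add -st): 'simple' -> 'simplest'.

simplest


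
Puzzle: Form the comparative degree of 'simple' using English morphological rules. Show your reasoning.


Apply comparative formation (ends in e: add -r): 'simple' -> 'simpler'.

simpler


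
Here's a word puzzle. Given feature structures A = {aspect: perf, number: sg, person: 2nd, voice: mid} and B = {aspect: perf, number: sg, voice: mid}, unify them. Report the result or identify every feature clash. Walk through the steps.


Compare features:
aspect: A=perf vs B=perf -> unified: perf
number: A=sg vs B=sg -> unified: sg
person: A=2nd vs B=_ -> unified: 2nd
voice: A=mid vs B=mid -> unified: mid
No clashes found.

Unified: {aspect: perf, number: sg, person: 2nd, voice: mid}


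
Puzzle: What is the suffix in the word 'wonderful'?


The word 'wonderful' = 'wonder' (root) + '-ful' (suffix). The suffix is '-ful'.

ful


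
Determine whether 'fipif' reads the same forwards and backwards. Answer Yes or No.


Forward: 'fipif'
Reversed: 'fipif'
They are identical.

Yes


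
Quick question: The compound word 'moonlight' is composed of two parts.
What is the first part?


Split 'moonlight' into 'moon' + 'light'. The first part is 'moon'.

moon


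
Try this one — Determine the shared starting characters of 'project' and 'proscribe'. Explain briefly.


Compare from the start: 3 characters match: 'pro'. Mismatch at position 4: 'j' vs 's'.

pro


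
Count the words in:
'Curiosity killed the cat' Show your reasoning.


Split into words: Curiosity | killed | the | cat = 4 words.

4


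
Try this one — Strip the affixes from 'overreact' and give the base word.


Remove prefix 'over' from 'overreact' to get root 'react'.

react


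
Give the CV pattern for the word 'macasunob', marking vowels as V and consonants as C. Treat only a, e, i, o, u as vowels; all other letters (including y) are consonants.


Letter mapping: m = C, a = V, c = C, a = V, s = C, u = V, n = C, o = V, b = C.

CVCVCVCVC


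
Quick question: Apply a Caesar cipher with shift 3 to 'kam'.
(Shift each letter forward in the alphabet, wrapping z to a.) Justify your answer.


Shift each letter by 3: k -> n, a -> d, m -> p. Result: 'ndp'.

ndp


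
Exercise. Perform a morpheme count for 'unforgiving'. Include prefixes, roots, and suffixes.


Decomposition: un- (prefix) + forgive (root) + -ing (suffix) = 3 morpheme(s)

3 morphemes


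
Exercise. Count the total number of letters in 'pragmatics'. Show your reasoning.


Spell out 'pragmatics' and number each letter: p(1), r(2), a(3), g(4), m(5), a(6), t(7), i(8), c(9), s(10). Total: 10 letters.

10


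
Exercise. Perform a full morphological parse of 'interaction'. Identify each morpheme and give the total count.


Step 1: Identify prefix: 'inter' (meaning: between)
Step 2: Identify root: 'act'
Step 3: Identify suffix(es): 'ion'
Decomposition: inter- (prefix: between) + act (root) + -ion (suffix: act of)
Total morphemes: 3

3 morphemes (inter- (prefix: between) + act (root) + -ion (suffix: act of))


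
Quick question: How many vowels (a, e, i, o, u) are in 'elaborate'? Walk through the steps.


Vowels in 'elaborate': e, a, o, a, e = 5 vowels.

5


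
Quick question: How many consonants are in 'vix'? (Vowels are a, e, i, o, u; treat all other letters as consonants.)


Consonants in 'vix': v, x = 2 consonants.

2


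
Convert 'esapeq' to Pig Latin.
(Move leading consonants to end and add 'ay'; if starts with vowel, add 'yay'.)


'esapeq' starts with a vowel, so add 'yay': 'esapeqyay'.

esapeqyay


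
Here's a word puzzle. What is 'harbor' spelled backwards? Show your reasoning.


Reverse 'harbor' character by character: 'robrah'.

robrah


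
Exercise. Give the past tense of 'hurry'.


Apply rule: Change -y to -ied. 'hurry' becomes 'hurried'.

hurried


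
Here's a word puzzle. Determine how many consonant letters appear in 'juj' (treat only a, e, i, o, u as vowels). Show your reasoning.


Consonants in 'juj': j, j = 2 consonants.

2


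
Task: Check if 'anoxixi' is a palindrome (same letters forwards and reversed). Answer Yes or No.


Forward: 'anoxixi'
Reversed: 'ixixona'
They differ.

No


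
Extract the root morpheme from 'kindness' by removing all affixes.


Remove suffix '-ness' from 'kindness' to get root 'kind'.

kind


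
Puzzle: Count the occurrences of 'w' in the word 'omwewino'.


Letter 'w' in 'omwewino': found at position(s) 3, 5 = 2 occurrence(s).

2


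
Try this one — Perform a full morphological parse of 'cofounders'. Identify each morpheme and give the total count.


Step 1: Identify prefix: 'co' (meaning: together)
Step 2: Identify root: 'found'
Step 3: Identify suffix(es): 'er, s'
Decomposition: co- (prefix: together) + found (root) + -er (suffix: one who) + -s (plural)
Total morphemes: 4

4 morphemes (co- (prefix: together) + found (root) + -er (suffix: one who) + -s (plural))


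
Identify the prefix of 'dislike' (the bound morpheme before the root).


The word 'dislike' = 'dis' (prefix) + 'like' (root). The prefix is 'dis'.

dis


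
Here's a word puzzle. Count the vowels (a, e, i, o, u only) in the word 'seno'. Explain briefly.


Vowels in 'seno': e, o = 2 vowels.

2


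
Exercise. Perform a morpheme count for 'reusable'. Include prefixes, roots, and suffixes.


Decomposition: re- (prefix) + use (root) + -able (suffix) = 3 morpheme(s)

3 morphemes


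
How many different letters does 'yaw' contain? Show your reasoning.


Unique letters in 'yaw': {a, w, y} = 3 distinct letters.

3


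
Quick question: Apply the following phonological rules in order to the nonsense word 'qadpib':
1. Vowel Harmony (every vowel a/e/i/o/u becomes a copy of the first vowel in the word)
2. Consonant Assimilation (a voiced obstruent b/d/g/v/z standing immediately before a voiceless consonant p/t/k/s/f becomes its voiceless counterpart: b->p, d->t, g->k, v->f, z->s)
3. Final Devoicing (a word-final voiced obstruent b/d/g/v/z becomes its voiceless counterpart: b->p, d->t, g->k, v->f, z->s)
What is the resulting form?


Starting form: 'qadpib'
Rule 1: Vowel Harmony: all vowels become 'a' (matching first vowel). 'qadpib' -> 'qadpab'
Rule 2: Consonant Assimilation: voiced obstruent before voiceless consonant becomes voiceless ('dp' -> 'tp'). 'qadpab' -> 'qatpab'
Rule 3: Final Devoicing: word-final voiced obstruent 'b' becomes voiceless 'p'. 'qatpab' -> 'qatpap'
Final form: 'qatpap'

qatpap


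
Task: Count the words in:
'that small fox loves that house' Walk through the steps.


Split into words: that | small | fox | loves | that | house = 6 words.

6


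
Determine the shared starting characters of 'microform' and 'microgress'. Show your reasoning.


Compare from the start: 5 characters match: 'micro'. Mismatch at position 6: 'f' vs 'g'.

micro


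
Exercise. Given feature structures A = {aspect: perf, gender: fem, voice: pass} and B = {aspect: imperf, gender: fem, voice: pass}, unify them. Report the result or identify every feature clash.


Compare features:
aspect: A=perf vs B=imperf -> CLASH
gender: A=fem vs B=fem -> unified: fem
voice: A=pass vs B=pass -> unified: pass
Clash detected on feature 'aspect' (perf vs imperf); unification fails.

CLASH on 'aspect' (perf vs imperf)


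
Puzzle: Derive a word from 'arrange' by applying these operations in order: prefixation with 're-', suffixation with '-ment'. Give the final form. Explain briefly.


Step 1: Add prefix 're-' to 'arrange' = 'rearrange'
Step 2: Add suffix '-ment' to 'rearrange' = 'rearrangement'

rearrangement


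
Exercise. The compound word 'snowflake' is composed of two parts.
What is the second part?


Split 'snowflake' into 'snow' + 'flake'. The second part is 'flake'.

flake


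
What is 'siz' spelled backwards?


Reverse 'siz' character by character: 'zis'.

zis


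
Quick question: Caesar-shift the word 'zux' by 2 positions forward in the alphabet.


Shift each letter by 2: z -> b, u -> w, x -> z. Result: 'bwz'.

bwz


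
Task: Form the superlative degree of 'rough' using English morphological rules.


Apply superlative formation (add -est): 'rough' -> 'roughest'.

roughest


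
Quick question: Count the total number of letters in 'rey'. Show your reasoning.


Spell out 'rey' and number each letter: r(1), e(2), y(3). Total: 3 letters.

3


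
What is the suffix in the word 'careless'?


The word 'careless' = 'care' (root) + '-less' (suffix). The suffix is '-less'.

less


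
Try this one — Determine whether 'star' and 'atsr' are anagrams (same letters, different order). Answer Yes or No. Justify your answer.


Sorted letters of 'star': 'arst'
Sorted letters of 'atsr': 'arst'
They match.

Yes


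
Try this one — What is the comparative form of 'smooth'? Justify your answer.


Apply comparative formation (add -er): 'smooth' -> 'smoother'.

smoother


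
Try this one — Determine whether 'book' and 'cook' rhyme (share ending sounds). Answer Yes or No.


Rime (stressed vowel + following sounds) of 'book': -ook = /ʊk/
Rime of 'cook': -ook = /ʊk/
/ʊk/ and /ʊk/ are the same ending sound, so the words rhyme.

Yes


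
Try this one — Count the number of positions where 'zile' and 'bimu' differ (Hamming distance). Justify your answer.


Alignment:
Position 1: 'z' vs 'b' = DIFFER
Position 2: 'i' vs 'i' = match
Position 3: 'l' vs 'm' = DIFFER
Position 4: 'e' vs 'u' = DIFFER
Total differences: 3

3


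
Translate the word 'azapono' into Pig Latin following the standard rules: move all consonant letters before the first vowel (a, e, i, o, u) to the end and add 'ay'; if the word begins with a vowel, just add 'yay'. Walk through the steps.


'azapono' starts with a vowel, so add 'yay': 'azaponoyay'.

azaponoyay


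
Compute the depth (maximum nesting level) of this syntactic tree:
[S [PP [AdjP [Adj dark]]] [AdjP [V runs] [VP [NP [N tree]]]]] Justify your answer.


Count bracket nesting levels:
'[' at pos 0: depth = 1
'[' at pos 3: depth = 2
'[' at pos 7: depth = 3
'[' at pos 13: depth = 4
'[' at pos 26: depth = 2
'[' at pos 32: depth = 3
'[' at pos 41: depth = 3
'[' at pos 45: depth = 4
'[' at pos 49: depth = 5
Maximum depth reached: 5

5


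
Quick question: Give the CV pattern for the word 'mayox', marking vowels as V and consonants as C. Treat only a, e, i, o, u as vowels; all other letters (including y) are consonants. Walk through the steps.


Letter mapping: m = C, a = V, y = C, o = V, x = C.

CVCVC


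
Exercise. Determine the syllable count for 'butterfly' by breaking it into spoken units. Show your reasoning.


Break 'butterfly' into syllables: but-ter-fly -> but | ter | fly = 3 syllables

3 syllables


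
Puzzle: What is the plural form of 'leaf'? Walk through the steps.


Apply rule: Change -f to -ves. 'leaf' becomes 'leaves'.

leaves


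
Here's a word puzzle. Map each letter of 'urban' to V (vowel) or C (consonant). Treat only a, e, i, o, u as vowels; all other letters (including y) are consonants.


Letter mapping: u = V, r = C, b = C, a = V, n = C.

VCCVC


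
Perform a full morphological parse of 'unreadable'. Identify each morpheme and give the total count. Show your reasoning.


Step 1: Identify prefix: 'un' (meaning: not/reverse)
Step 2: Identify root: 'read'
Step 3: Identify suffix(es): 'able'
Decomposition: un- (prefix: not/reverse) + read (root) + -able (suffix: capable of)
Total morphemes: 3

3 morphemes (un- (prefix: not/reverse) + read (root) + -able (suffix: capable of))


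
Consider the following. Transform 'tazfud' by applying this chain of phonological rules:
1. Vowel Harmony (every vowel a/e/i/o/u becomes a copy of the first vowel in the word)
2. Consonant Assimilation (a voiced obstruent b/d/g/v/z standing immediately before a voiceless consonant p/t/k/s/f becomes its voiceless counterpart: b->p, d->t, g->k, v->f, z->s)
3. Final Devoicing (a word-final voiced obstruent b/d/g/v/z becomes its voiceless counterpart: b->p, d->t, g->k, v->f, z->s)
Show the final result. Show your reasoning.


Starting form: 'tazfud'
Rule 1: Vowel Harmony: all vowels become 'a' (matching first vowel). 'tazfud' -> 'tazfad'
Rule 2: Consonant Assimilation: voiced obstruent before voiceless consonant becomes voiceless ('zf' -> 'sf'). 'tazfad' -> 'tasfad'
Rule 3: Final Devoicing: word-final voiced obstruent 'd' becomes voiceless 't'. 'tasfad' -> 'tasfat'
Final form: 'tasfat'

tasfat


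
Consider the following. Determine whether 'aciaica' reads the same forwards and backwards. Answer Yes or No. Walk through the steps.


Forward: 'aciaica'
Reversed: 'aciaica'
They are identical.

Yes


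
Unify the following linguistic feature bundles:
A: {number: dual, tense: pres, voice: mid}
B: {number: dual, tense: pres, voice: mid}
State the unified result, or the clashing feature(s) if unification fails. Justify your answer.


Compare features:
number: A=dual vs B=dual -> unified: dual
tense: A=pres vs B=pres -> unified: pres
voice: A=mid vs B=mid -> unified: mid
No clashes found.

Unified: {number: dual, tense: pres, voice: mid}


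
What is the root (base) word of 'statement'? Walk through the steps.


Remove suffix '-ment' from 'statement' to get root 'state'.

state


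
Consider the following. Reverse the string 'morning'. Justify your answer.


Reverse 'morning' character by character: 'gninrom'.

gninrom


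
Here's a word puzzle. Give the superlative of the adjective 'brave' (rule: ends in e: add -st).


Apply superlative formation (ends in e: add -st): 'brave' -> 'bravest'.

bravest


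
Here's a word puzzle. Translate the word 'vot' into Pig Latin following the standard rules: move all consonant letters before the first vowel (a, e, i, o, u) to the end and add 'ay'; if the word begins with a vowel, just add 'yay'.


'vot': move consonant cluster 'v' to end and add 'ay': 'otvay'.

otvay


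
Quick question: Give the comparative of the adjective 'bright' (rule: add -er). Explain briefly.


Apply comparative formation (add -er): 'bright' -> 'brighter'.

brighter


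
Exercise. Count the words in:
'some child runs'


Split into words: some | child | runs = 3 words.

3


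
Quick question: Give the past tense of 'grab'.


Apply rule: Double final consonant and add -ed. 'grab' becomes 'grabbed'.

grabbed


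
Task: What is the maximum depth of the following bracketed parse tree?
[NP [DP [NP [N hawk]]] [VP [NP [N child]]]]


Count bracket nesting levels:
'[' at pos 0: depth = 1
'[' at pos 4: depth = 2
'[' at pos 8: depth = 3
'[' at pos 12: depth = 4
'[' at pos 23: depth = 2
'[' at pos 27: depth = 3
'[' at pos 31: depth = 4
Maximum depth reached: 4

4


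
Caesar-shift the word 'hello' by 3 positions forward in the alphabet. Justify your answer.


Shift each letter by 3: h -> k, e -> h, l -> o, l -> o, o -> r. Result: 'khoor'.

khoor


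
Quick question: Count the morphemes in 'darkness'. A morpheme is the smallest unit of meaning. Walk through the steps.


Decomposition: dark (root) + -ness (suffix) = 2 morpheme(s)

2 morphemes


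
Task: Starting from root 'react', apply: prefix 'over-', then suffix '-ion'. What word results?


Step 1: Add prefix 'over-' to 'react' = 'overreact'
Step 2: Add suffix '-ion' to 'overreact' = 'overreaction'

overreaction


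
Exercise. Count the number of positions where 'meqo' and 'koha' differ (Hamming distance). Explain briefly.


Alignment:
Position 1: 'm' vs 'k' = DIFFER
Position 2: 'e' vs 'o' = DIFFER
Position 3: 'q' vs 'h' = DIFFER
Position 4: 'o' vs 'a' = DIFFER
Total differences: 4

4


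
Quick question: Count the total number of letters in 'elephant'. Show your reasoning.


Spell out 'elephant' and number each letter: e(1), l(2), e(3), p(4), h(5), a(6), n(7), t(8). Total: 8 letters.

8


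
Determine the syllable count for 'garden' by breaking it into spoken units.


Break 'garden' into syllables: gar-den -> gar | den = 2 syllables

2 syllables


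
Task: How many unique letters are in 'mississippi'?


Unique letters in 'mississippi': {i, m, p, s} = 4 distinct letters.

4


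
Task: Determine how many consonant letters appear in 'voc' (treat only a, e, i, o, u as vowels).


Consonants in 'voc': v, c = 2 consonants.

2


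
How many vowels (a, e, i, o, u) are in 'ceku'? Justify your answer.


Vowels in 'ceku': e, u = 2 vowels.

2


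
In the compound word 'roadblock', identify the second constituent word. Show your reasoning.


Split 'roadblock' into 'road' + 'block'. The second part is 'block'.

block


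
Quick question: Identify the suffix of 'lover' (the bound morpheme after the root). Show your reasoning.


The word 'lover' = 'love' (root) + '-er' (suffix). The suffix is '-er'.

er


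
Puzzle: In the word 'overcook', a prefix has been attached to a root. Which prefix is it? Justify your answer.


The word 'overcook' = 'over' (prefix) + 'cook' (root). The prefix is 'over'.

over


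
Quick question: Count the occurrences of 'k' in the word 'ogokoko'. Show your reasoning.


Letter 'k' in 'ogokoko': found at position(s) 4, 6 = 2 occurrence(s).

2


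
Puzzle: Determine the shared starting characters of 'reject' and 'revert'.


Compare from the start: 2 characters match: 're'. Mismatch at position 3: 'j' vs 'v'.

re


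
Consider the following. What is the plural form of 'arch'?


Apply rule: Add -es (sibilant/fricative ending). 'arch' becomes 'arches'.

arches


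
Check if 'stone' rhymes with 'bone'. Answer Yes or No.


Rime (stressed vowel + following sounds) of 'stone': -one = /oʊn/
Rime of 'bone': -one = /oʊn/
/oʊn/ and /oʊn/ are the same ending sound, so the words rhyme.

Yes


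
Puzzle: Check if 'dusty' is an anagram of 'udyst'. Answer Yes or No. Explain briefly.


Sorted letters of 'dusty': 'dstuy'
Sorted letters of 'udyst': 'dstuy'
They match.

Yes


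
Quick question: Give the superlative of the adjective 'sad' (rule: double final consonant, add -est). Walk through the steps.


Apply superlative formation (double final consonant, add -est): 'sad' -> 'saddest'.

saddest


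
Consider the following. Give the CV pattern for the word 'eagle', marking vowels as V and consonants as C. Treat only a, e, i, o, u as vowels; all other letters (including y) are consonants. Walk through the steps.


Letter mapping: e = V, a = V, g = C, l = C, e = V.

VVCCV


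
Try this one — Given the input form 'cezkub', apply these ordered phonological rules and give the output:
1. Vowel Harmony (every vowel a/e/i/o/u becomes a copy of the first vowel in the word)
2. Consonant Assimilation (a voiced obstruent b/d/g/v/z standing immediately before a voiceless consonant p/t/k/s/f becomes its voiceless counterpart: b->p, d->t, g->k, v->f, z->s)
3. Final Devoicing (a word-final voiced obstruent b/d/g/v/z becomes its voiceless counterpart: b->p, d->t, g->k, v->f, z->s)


Starting form: 'cezkub'
Rule 1: Vowel Harmony: all vowels become 'e' (matching first vowel). 'cezkub' -> 'cezkeb'
Rule 2: Consonant Assimilation: voiced obstruent before voiceless consonant becomes voiceless ('zk' -> 'sk'). 'cezkeb' -> 'ceskeb'
Rule 3: Final Devoicing: word-final voiced obstruent 'b' becomes voiceless 'p'. 'ceskeb' -> 'ceskep'
Final form: 'ceskep'

ceskep


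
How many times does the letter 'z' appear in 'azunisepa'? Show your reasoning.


Letter 'z' in 'azunisepa': found at position(s) 2 = 1 occurrence(s).

1


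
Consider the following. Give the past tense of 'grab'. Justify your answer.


Apply rule: Double final consonant and add -ed. 'grab' becomes 'grabbed'.

grabbed


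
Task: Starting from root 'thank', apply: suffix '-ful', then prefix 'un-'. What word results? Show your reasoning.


Step 1: Add suffix '-ful' to 'thank' = 'thankful'
Step 2: Add prefix 'un-' to 'thankful' = 'unthankful'

unthankful


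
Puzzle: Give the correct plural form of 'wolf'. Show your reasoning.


Apply rule: Change -f to -ves. 'wolf' becomes 'wolves'.

wolves


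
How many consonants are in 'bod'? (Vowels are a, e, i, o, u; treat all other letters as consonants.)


Consonants in 'bod': b, d = 2 consonants.

2


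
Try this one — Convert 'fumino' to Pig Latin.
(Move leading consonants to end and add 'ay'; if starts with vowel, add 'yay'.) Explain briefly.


'fumino': move consonant cluster 'f' to end and add 'ay': 'uminofay'.

uminofay


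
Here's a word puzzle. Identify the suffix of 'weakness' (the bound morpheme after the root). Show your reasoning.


The word 'weakness' = 'weak' (root) + '-ness' (suffix). The suffix is '-ness'.

ness


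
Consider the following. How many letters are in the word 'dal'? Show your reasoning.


Spell out 'dal' and number each letter: d(1), a(2), l(3). Total: 3 letters.

3


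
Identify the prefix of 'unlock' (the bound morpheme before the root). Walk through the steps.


The word 'unlock' = 'un' (prefix) + 'lock' (root). The prefix is 'un'.

un


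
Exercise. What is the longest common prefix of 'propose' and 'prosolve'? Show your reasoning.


Compare from the start: 3 characters match: 'pro'. Mismatch at position 4: 'p' vs 's'.

pro


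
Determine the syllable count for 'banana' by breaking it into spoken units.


Break 'banana' into syllables: ba-na-na -> ba | na | na = 3 syllables

3 syllables


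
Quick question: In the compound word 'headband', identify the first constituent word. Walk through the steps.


Split 'headband' into 'head' + 'band'. The first part is 'head'.

head


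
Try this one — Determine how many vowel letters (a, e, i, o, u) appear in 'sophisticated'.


Vowels in 'sophisticated': o, i, i, a, e = 5 vowels.

5


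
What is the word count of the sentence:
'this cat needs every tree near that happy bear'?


Split into words: this | cat | needs | every | tree | near | that | happy | bear = 9 words.

9


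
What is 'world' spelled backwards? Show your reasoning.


Reverse 'world' character by character: 'dlrow'.

dlrow


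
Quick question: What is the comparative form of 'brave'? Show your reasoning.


Apply comparative formation (ends in e: add -r): 'brave' -> 'braver'.

braver


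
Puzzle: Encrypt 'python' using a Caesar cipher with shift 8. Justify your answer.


Shift each letter by 8: p -> x, y -> g, t -> b, h -> p, o -> w, n -> v. Result: 'xgbpwv'.

xgbpwv


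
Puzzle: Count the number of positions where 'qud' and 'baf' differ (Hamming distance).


Alignment:
Position 1: 'q' vs 'b' = DIFFER
Position 2: 'u' vs 'a' = DIFFER
Position 3: 'd' vs 'f' = DIFFER
Total differences: 3

3


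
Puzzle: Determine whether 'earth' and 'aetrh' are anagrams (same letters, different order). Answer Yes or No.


Sorted letters of 'earth': 'aehrt'
Sorted letters of 'aetrh': 'aehrt'
They match.

Yes


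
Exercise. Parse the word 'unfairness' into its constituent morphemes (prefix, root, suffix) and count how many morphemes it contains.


Step 1: Identify prefix: 'un' (meaning: not/reverse)
Step 2: Identify root: 'fair'
Step 3: Identify suffix(es): 'ness'
Decomposition: un- (prefix: not/reverse) + fair (root) + -ness (suffix: state of)
Total morphemes: 3

3 morphemes (un- (prefix: not/reverse) + fair (root) + -ness (suffix: state of))


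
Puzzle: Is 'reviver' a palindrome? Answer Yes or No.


Forward: 'reviver'
Reversed: 'reviver'
They are identical.

Yes


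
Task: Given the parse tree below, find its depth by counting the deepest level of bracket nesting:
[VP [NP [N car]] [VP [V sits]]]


Count bracket nesting levels:
'[' at pos 0: depth = 1
'[' at pos 4: depth = 2
'[' at pos 8: depth = 3
'[' at pos 17: depth = 2
'[' at pos 21: depth = 3
Maximum depth reached: 3

3


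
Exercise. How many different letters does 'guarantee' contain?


Unique letters in 'guarantee': {a, e, g, n, r, t, u} = 7 distinct letters.

7


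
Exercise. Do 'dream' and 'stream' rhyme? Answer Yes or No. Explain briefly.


Rime (stressed vowel + following sounds) of 'dream': -eam = /iːm/
Rime of 'stream': -eam = /iːm/
/iːm/ and /iːm/ are the same ending sound, so the words rhyme.

Yes


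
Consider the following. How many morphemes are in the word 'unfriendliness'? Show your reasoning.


Decomposition: un- (prefix) + friend (root) + -ly (suffix) + -ness (suffix) = 4 morpheme(s)

4 morphemes


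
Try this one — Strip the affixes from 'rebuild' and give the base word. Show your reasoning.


Remove prefix 're' from 'rebuild' to get root 'build'.

build


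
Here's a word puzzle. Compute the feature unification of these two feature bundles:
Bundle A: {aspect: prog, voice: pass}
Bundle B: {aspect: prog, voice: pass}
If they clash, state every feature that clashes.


Compare features:
aspect: A=prog vs B=prog -> unified: prog
voice: A=pass vs B=pass -> unified: pass
No clashes found.

Unified: {aspect: prog, voice: pass}


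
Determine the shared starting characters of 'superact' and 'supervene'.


Compare from the start: 5 characters match: 'super'. Mismatch at position 6: 'a' vs 'v'.

super


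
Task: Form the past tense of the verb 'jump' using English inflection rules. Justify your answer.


Apply rule: Add -ed. 'jump' becomes 'jumped'.

jumped


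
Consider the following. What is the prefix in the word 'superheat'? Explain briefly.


The word 'superheat' = 'super' (prefix) + 'heat' (root). The prefix is 'super'.

super


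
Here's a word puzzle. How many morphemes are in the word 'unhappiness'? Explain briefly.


Decomposition: un- (prefix) + happy (root) + -ness (suffix) = 3 morpheme(s)

3 morphemes


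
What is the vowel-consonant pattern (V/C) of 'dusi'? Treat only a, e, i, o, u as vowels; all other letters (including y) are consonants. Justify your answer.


Letter mapping: d = C, u = V, s = C, i = V.

CVCV


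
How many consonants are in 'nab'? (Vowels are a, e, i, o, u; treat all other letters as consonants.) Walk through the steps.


Consonants in 'nab': n, b = 2 consonants.

2


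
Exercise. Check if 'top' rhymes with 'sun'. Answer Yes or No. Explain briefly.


Rime (stressed vowel + following sounds) of 'top': -op = /ɒp/
Rime of 'sun': -un = /ʌn/
/ɒp/ and /ʌn/ are different ending sounds, so the words do not rhyme.

No


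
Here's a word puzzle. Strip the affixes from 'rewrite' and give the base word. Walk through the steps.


Remove prefix 're' from 'rewrite' to get root 'write'.

write


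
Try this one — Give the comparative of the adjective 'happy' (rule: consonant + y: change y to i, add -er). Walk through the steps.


Apply comparative formation (consonant + y: change y to i, add -er): 'happy' -> 'happier'.

happier


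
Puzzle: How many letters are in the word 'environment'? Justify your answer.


Spell out 'environment' and number each letter: e(1), n(2), v(3), i(4), r(5), o(6), n(7), m(8), e(9), n(10), t(11). Total: 11 letters.

11


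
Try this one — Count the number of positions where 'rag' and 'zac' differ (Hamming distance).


Alignment:
Position 1: 'r' vs 'z' = DIFFER
Position 2: 'a' vs 'a' = match
Position 3: 'g' vs 'c' = DIFFER
Total differences: 2

2


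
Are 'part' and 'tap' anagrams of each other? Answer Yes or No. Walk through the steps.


Sorted letters of 'part': 'aprt'
Sorted letters of 'tap': 'apt'
They do not match.

No
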